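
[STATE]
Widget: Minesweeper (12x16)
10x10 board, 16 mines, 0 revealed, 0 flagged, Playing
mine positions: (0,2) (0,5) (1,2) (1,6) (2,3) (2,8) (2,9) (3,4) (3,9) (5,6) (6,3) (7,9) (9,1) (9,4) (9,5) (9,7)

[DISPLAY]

■■■■■■■■■■  
■■■■■■■■■■  
■■■■■■■■■■  
■■■■■■■■■■  
■■■■■■■■■■  
■■■■■■■■■■  
■■■■■■■■■■  
■■■■■■■■■■  
■■■■■■■■■■  
■■■■■■■■■■  
            
            
            
            
            
            


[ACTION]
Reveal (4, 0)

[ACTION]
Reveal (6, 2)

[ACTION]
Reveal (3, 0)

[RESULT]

 2■■■■■■■■  
 2■■■■■■■■  
 12■■■■■■■  
  12■■■■■■  
   1■■■■■■  
  11■■■■■■  
  1■■■■■■■  
  1■■■■■■■  
111■■■■■■■  
■■■■■■■■■■  
            
            
            
            
            
            


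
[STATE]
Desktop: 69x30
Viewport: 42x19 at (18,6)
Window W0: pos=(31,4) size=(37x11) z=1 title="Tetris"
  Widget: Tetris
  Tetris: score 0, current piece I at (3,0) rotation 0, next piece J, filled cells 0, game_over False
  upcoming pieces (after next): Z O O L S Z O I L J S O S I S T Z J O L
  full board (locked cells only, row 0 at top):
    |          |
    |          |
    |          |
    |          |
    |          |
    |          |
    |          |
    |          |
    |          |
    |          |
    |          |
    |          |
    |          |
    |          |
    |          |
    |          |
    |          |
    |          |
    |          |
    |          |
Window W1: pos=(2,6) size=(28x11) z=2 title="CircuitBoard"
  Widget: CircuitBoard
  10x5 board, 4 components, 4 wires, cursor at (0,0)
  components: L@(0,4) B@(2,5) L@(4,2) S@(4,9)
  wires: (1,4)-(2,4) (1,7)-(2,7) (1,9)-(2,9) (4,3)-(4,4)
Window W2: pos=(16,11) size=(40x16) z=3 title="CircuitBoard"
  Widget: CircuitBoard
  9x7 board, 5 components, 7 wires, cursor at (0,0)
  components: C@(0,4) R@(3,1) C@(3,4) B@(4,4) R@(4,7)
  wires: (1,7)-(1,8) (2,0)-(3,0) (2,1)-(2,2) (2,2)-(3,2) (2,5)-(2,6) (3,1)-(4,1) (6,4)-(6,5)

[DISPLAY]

━━━━━━━━━━━┓ ┠────────────────────────────
           ┃ ┃          │Next:            
───────────┨ ┃          │█                
6 7 8 9    ┃ ┃          │███              
     L     ┃ ┃          │                 
━━━━━━━━━━━━━━━━━━━━━━━━━━━━━━━━━━━━━┓    
CircuitBoard                         ┃    
─────────────────────────────────────┨    
  0 1 2 3 4 5 6 7 8                  ┃━━━━
  [.]              C                 ┃    
                                     ┃    
                               · ─ · ┃    
                                     ┃    
   ·   · ─ ·           · ─ ·         ┃    
   │       │                         ┃    
   ·   R   ·       C                 ┃    
       │                             ┃    
       ·           B           R     ┃    
                                     ┃    


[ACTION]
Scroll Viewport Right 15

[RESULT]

━━┓ ┠───────────────────────────────────┨ 
  ┃ ┃          │Next:                   ┃ 
──┨ ┃          │█                       ┃ 
  ┃ ┃          │███                     ┃ 
  ┃ ┃          │                        ┃ 
━━━━━━━━━━━━━━━━━━━━━━━━━━━━┓           ┃ 
ard                         ┃           ┃ 
────────────────────────────┨           ┃ 
 4 5 6 7 8                  ┃━━━━━━━━━━━┛ 
          C                 ┃             
                            ┃             
                      · ─ · ┃             
                            ┃             
─ ·           · ─ ·         ┃             
  │                         ┃             
  ·       C                 ┃             
                            ┃             
          B           R     ┃             
                            ┃             


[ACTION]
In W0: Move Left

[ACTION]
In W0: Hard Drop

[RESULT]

━━┓ ┠───────────────────────────────────┨ 
  ┃ ┃          │Next:                   ┃ 
──┨ ┃          │▓▓                      ┃ 
  ┃ ┃          │ ▓▓                     ┃ 
  ┃ ┃          │                        ┃ 
━━━━━━━━━━━━━━━━━━━━━━━━━━━━┓           ┃ 
ard                         ┃           ┃ 
────────────────────────────┨           ┃ 
 4 5 6 7 8                  ┃━━━━━━━━━━━┛ 
          C                 ┃             
                            ┃             
                      · ─ · ┃             
                            ┃             
─ ·           · ─ ·         ┃             
  │                         ┃             
  ·       C                 ┃             
                            ┃             
          B           R     ┃             
                            ┃             


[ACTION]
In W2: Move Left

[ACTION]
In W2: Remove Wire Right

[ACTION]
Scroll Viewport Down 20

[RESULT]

━━━━━━━━━━━━━━━━━━━━━━━━━━━━┓           ┃ 
ard                         ┃           ┃ 
────────────────────────────┨           ┃ 
 4 5 6 7 8                  ┃━━━━━━━━━━━┛ 
          C                 ┃             
                            ┃             
                      · ─ · ┃             
                            ┃             
─ ·           · ─ ·         ┃             
  │                         ┃             
  ·       C                 ┃             
                            ┃             
          B           R     ┃             
                            ┃             
                            ┃             
━━━━━━━━━━━━━━━━━━━━━━━━━━━━┛             
                                          
                                          
                                          


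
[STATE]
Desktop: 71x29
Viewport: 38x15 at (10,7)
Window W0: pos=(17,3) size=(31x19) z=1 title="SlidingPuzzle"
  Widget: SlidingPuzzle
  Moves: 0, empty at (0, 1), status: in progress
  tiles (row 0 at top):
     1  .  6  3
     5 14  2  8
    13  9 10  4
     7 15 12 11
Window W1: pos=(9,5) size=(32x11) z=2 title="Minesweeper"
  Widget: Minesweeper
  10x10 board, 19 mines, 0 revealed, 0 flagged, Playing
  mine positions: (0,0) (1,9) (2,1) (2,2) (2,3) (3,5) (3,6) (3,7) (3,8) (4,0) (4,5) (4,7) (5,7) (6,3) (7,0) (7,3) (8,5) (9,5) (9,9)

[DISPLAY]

──────────────────────────────┨      ┃
■■■■■■■■■■                    ┃      ┃
■■■■■■■■■■                    ┃      ┃
■■■■■■■■■■                    ┃      ┃
■■■■■■■■■■                    ┃      ┃
■■■■■■■■■■                    ┃      ┃
■■■■■■■■■■                    ┃      ┃
■■■■■■■■■■                    ┃      ┃
━━━━━━━━━━━━━━━━━━━━━━━━━━━━━━┛      ┃
       ┃                             ┃
       ┃                             ┃
       ┃                             ┃
       ┃                             ┃
       ┃                             ┃
       ┗━━━━━━━━━━━━━━━━━━━━━━━━━━━━━┛


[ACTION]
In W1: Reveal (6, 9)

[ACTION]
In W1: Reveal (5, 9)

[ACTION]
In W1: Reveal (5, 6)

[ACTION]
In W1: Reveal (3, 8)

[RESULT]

──────────────────────────────┨      ┃
✹■■■■■■■■■                    ┃      ┃
■■■■■■■■■✹                    ┃      ┃
■✹✹✹■■■■■■                    ┃      ┃
■■■■■✹✹✹✹■                    ┃      ┃
✹■■■■✹■✹41                    ┃      ┃
■■■■■■3✹2                     ┃      ┃
■■■✹■■111                     ┃      ┃
━━━━━━━━━━━━━━━━━━━━━━━━━━━━━━┛      ┃
       ┃                             ┃
       ┃                             ┃
       ┃                             ┃
       ┃                             ┃
       ┃                             ┃
       ┗━━━━━━━━━━━━━━━━━━━━━━━━━━━━━┛


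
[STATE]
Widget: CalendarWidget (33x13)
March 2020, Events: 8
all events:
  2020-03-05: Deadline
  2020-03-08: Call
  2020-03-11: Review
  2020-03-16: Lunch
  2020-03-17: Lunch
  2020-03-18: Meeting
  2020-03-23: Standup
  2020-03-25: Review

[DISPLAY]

            March 2020           
Mo Tu We Th Fr Sa Su             
                   1             
 2  3  4  5*  6  7  8*           
 9 10 11* 12 13 14 15            
16* 17* 18* 19 20 21 22          
23* 24 25* 26 27 28 29           
30 31                            
                                 
                                 
                                 
                                 
                                 


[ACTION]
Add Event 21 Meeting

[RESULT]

            March 2020           
Mo Tu We Th Fr Sa Su             
                   1             
 2  3  4  5*  6  7  8*           
 9 10 11* 12 13 14 15            
16* 17* 18* 19 20 21* 22         
23* 24 25* 26 27 28 29           
30 31                            
                                 
                                 
                                 
                                 
                                 


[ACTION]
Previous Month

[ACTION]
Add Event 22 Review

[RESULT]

          February 2020          
Mo Tu We Th Fr Sa Su             
                1  2             
 3  4  5  6  7  8  9             
10 11 12 13 14 15 16             
17 18 19 20 21 22* 23            
24 25 26 27 28 29                
                                 
                                 
                                 
                                 
                                 
                                 


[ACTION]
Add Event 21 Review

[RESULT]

          February 2020          
Mo Tu We Th Fr Sa Su             
                1  2             
 3  4  5  6  7  8  9             
10 11 12 13 14 15 16             
17 18 19 20 21* 22* 23           
24 25 26 27 28 29                
                                 
                                 
                                 
                                 
                                 
                                 


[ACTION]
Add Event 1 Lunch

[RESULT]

          February 2020          
Mo Tu We Th Fr Sa Su             
                1*  2            
 3  4  5  6  7  8  9             
10 11 12 13 14 15 16             
17 18 19 20 21* 22* 23           
24 25 26 27 28 29                
                                 
                                 
                                 
                                 
                                 
                                 


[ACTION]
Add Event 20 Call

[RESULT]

          February 2020          
Mo Tu We Th Fr Sa Su             
                1*  2            
 3  4  5  6  7  8  9             
10 11 12 13 14 15 16             
17 18 19 20* 21* 22* 23          
24 25 26 27 28 29                
                                 
                                 
                                 
                                 
                                 
                                 


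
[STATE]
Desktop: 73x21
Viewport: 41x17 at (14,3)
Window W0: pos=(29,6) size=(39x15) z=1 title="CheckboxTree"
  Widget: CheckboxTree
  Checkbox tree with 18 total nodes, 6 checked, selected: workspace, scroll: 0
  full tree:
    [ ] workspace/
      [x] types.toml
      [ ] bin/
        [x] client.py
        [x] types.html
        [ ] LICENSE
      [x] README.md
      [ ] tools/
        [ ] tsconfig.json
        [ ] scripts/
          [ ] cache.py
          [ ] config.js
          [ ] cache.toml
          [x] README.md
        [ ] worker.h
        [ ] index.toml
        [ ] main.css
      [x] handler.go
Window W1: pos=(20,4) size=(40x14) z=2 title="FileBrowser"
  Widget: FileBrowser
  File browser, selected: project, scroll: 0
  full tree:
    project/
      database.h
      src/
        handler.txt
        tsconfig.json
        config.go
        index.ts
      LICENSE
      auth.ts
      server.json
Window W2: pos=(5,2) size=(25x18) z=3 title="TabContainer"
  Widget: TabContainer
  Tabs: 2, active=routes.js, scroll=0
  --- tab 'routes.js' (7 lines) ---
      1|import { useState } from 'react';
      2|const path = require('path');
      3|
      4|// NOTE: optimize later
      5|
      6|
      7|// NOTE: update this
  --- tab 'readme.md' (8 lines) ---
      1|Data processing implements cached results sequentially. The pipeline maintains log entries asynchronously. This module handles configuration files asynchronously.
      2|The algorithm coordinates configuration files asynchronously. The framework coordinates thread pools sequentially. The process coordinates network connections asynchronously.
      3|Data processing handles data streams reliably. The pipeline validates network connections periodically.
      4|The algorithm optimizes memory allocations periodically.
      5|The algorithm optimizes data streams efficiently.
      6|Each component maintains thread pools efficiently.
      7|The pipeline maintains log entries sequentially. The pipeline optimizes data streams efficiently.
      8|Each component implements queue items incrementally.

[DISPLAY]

ainer          ┃                         
───────────────┨━━━━━━━━━━━━━━━━━━━━━━━━━
js]│ readme.md ┃ser                      
───────────────┃─────────────────────────
 useState } fro┃ject/                    
th = require('p┃ase.h                    
               ┃rc/                      
 optimize later┃SE                       
               ┃ts                       
               ┃r.json                   
 update this   ┃                         
               ┃                         
               ┃                         
               ┃                         
               ┃━━━━━━━━━━━━━━━━━━━━━━━━━
               ┃     [-] scripts/        
━━━━━━━━━━━━━━━┛       [ ] cache.py      


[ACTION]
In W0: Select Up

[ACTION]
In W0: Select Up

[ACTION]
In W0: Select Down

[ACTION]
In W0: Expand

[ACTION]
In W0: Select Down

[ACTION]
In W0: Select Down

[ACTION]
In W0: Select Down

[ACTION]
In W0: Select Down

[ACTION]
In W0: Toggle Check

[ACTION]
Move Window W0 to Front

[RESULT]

ainer          ┃                         
───────────────┨━━━━━━━━━━━━━━━━━━━━━━━━━
js]│ readme.md ┃ser                      
───────────────┏━━━━━━━━━━━━━━━━━━━━━━━━━
 useState } fro┃ CheckboxTree            
th = require('p┠─────────────────────────
               ┃ [-] workspace/          
 optimize later┃   [x] types.toml        
               ┃   [x] bin/              
               ┃     [x] client.py       
 update this   ┃     [x] types.html      
               ┃>    [x] LICENSE         
               ┃   [x] README.md         
               ┃   [-] tools/            
               ┃     [ ] tsconfig.json   
               ┃     [-] scripts/        
━━━━━━━━━━━━━━━┃       [ ] cache.py      


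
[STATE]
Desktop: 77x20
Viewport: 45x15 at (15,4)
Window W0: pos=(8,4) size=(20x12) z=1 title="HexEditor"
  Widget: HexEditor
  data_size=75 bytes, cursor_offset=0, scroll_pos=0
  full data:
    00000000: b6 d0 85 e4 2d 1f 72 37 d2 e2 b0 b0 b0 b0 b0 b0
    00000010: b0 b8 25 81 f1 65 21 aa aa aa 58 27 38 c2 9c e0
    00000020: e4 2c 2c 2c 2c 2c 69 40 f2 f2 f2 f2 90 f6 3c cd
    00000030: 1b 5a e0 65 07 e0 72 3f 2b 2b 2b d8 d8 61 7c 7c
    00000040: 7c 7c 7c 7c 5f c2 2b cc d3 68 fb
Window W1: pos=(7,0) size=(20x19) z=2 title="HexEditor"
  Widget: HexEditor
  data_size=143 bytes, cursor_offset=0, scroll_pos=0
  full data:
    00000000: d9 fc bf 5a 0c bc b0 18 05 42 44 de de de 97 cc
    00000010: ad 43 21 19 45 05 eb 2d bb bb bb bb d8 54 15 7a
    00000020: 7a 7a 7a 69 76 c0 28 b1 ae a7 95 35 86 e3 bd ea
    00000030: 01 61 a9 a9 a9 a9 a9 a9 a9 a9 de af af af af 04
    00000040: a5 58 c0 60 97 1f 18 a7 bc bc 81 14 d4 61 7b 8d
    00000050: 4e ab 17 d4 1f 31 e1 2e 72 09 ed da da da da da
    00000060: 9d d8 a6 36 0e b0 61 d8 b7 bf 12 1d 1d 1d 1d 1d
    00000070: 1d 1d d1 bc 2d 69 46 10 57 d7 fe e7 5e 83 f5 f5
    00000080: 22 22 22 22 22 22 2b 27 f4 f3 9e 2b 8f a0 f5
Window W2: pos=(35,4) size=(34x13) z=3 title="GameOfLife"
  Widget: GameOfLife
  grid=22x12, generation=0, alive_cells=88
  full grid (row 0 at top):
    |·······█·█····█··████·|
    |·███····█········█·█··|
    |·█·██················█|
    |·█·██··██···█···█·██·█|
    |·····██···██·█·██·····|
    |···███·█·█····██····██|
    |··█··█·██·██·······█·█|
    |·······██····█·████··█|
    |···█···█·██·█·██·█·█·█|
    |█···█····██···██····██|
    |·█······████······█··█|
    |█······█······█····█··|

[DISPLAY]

0  ad 43 21┃┓       ┏━━━━━━━━━━━━━━━━━━━━━━━━
0  7a 7a 7a┃┃       ┃ GameOfLife             
0  01 61 a9┃┨       ┠────────────────────────
0  a5 58 c0┃┃       ┃Gen: 0                  
0  4e ab 17┃┃       ┃·█·██················█  
0  9d d8 a6┃┃       ┃·█·██··██···█···█·██·█  
0  1d 1d d1┃┃       ┃·····██···██·█·██·····  
0  22 22 22┃┃       ┃···███·█·█····██····██  
           ┃┃       ┃··█··█·██·██·······█·█  
           ┃┃       ┃·······██····█·████··█  
           ┃┃       ┃···█···█·██·█·██·█·█·█  
           ┃┛       ┃█···█····██···██····██  
           ┃        ┗━━━━━━━━━━━━━━━━━━━━━━━━
           ┃                                 
━━━━━━━━━━━┛                                 


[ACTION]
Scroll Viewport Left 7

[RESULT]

00000010  ad 43 21┃┓       ┏━━━━━━━━━━━━━━━━━
00000020  7a 7a 7a┃┃       ┃ GameOfLife      
00000030  01 61 a9┃┨       ┠─────────────────
00000040  a5 58 c0┃┃       ┃Gen: 0           
00000050  4e ab 17┃┃       ┃·█·██············
00000060  9d d8 a6┃┃       ┃·█·██··██···█···█
00000070  1d 1d d1┃┃       ┃·····██···██·█·██
00000080  22 22 22┃┃       ┃···███·█·█····██·
                  ┃┃       ┃··█··█·██·██·····
                  ┃┃       ┃·······██····█·██
                  ┃┃       ┃···█···█·██·█·██·
                  ┃┛       ┃█···█····██···██·
                  ┃        ┗━━━━━━━━━━━━━━━━━
                  ┃                          
━━━━━━━━━━━━━━━━━━┛                          


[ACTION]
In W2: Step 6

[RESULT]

00000010  ad 43 21┃┓       ┏━━━━━━━━━━━━━━━━━
00000020  7a 7a 7a┃┃       ┃ GameOfLife      
00000030  01 61 a9┃┨       ┠─────────────────
00000040  a5 58 c0┃┃       ┃Gen: 6           
00000050  4e ab 17┃┃       ┃···██···█········
00000060  9d d8 a6┃┃       ┃·····█·█··█······
00000070  1d 1d d1┃┃       ┃····█·████···█·█·
00000080  22 22 22┃┃       ┃····██·██···█····
                  ┃┃       ┃···██·······█···█
                  ┃┃       ┃·············█···
                  ┃┃       ┃········██····███
                  ┃┛       ┃·······██·····███
                  ┃        ┗━━━━━━━━━━━━━━━━━
                  ┃                          
━━━━━━━━━━━━━━━━━━┛                          


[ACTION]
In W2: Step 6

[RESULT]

00000010  ad 43 21┃┓       ┏━━━━━━━━━━━━━━━━━
00000020  7a 7a 7a┃┃       ┃ GameOfLife      
00000030  01 61 a9┃┨       ┠─────────────────
00000040  a5 58 c0┃┃       ┃Gen: 12          
00000050  4e ab 17┃┃       ┃······█··█·······
00000060  9d d8 a6┃┃       ┃······█·██·······
00000070  1d 1d d1┃┃       ┃···██·█·█·······█
00000080  22 22 22┃┃       ┃··█···██·········
                  ┃┃       ┃··█··············
                  ┃┃       ┃···███·█·········
                  ┃┃       ┃······█······███·
                  ┃┛       ┃·····██······█·█·
                  ┃        ┗━━━━━━━━━━━━━━━━━
                  ┃                          
━━━━━━━━━━━━━━━━━━┛                          


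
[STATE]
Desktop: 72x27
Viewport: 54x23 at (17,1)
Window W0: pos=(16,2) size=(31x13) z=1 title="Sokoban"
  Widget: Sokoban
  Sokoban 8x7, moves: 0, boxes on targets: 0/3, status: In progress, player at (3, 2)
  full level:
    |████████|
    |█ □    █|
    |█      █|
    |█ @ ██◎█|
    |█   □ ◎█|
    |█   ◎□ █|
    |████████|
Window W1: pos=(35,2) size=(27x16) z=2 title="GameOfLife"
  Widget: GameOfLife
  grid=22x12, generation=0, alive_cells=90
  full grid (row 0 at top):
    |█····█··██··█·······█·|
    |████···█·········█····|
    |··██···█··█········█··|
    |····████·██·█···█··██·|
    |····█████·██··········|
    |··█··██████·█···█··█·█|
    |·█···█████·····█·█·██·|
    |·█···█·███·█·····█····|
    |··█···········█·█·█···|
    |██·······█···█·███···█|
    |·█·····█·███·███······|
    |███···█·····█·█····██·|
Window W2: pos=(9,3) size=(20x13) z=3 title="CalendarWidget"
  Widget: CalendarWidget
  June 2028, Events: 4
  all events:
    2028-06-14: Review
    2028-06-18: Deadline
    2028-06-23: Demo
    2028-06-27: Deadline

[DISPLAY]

                                                      
━━━━━━━━━━━━━━━━━━┏━━━━━━━━━━━━━━━━━━━━━━━━━┓         
━━━━━━━━━━━┓      ┃ GameOfLife              ┃         
arWidget   ┃──────┠─────────────────────────┨         
───────────┨      ┃Gen: 0                   ┃         
e 2028     ┃      ┃█····█··██··█·······█·   ┃         
e Th Fr Sa ┃      ┃████···█·········█····   ┃         
   1  2  3 ┃      ┃··██···█··█········█··   ┃         
7  8  9 10 ┃      ┃····████·██·█···█··██·   ┃         
4* 15 16 17┃      ┃····█████·██··········   ┃         
1 22 23* 24┃      ┃··█··██████·█···█··█·█   ┃         
28 29 30   ┃3     ┃·█···█████·····█·█·██·   ┃         
           ┃      ┃·█···█·███·█·····█····   ┃         
           ┃━━━━━━┃··█···········█·█·█···   ┃         
━━━━━━━━━━━┛      ┃██·······█···█·███···█   ┃         
                  ┃·█·····█·███·███······   ┃         
                  ┗━━━━━━━━━━━━━━━━━━━━━━━━━┛         
                                                      
                                                      
                                                      
                                                      
                                                      
                                                      


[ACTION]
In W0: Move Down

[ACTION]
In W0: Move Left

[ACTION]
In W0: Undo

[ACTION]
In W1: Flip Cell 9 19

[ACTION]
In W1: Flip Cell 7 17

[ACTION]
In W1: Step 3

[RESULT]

                                                      
━━━━━━━━━━━━━━━━━━┏━━━━━━━━━━━━━━━━━━━━━━━━━┓         
━━━━━━━━━━━┓      ┃ GameOfLife              ┃         
arWidget   ┃──────┠─────────────────────────┨         
───────────┨      ┃Gen: 3                   ┃         
e 2028     ┃      ┃···█·█·██·············   ┃         
e Th Fr Sa ┃      ┃···█·····██········█··   ┃         
   1  2  3 ┃      ┃···█···█·█·█·······█··   ┃         
7  8  9 10 ┃      ┃·········███··········   ┃         
4* 15 16 17┃      ┃······················   ┃         
1 22 23* 24┃      ┃·█·█··················   ┃         
28 29 30   ┃3     ┃·█·█······█···········   ┃         
           ┃      ┃█··█·······██·········   ┃         
           ┃━━━━━━┃█·········██·██·······   ┃         
━━━━━━━━━━━┛      ┃·█··········█·····█···   ┃         
                  ┃·█··········█·····█···   ┃         
                  ┗━━━━━━━━━━━━━━━━━━━━━━━━━┛         
                                                      
                                                      
                                                      
                                                      
                                                      
                                                      


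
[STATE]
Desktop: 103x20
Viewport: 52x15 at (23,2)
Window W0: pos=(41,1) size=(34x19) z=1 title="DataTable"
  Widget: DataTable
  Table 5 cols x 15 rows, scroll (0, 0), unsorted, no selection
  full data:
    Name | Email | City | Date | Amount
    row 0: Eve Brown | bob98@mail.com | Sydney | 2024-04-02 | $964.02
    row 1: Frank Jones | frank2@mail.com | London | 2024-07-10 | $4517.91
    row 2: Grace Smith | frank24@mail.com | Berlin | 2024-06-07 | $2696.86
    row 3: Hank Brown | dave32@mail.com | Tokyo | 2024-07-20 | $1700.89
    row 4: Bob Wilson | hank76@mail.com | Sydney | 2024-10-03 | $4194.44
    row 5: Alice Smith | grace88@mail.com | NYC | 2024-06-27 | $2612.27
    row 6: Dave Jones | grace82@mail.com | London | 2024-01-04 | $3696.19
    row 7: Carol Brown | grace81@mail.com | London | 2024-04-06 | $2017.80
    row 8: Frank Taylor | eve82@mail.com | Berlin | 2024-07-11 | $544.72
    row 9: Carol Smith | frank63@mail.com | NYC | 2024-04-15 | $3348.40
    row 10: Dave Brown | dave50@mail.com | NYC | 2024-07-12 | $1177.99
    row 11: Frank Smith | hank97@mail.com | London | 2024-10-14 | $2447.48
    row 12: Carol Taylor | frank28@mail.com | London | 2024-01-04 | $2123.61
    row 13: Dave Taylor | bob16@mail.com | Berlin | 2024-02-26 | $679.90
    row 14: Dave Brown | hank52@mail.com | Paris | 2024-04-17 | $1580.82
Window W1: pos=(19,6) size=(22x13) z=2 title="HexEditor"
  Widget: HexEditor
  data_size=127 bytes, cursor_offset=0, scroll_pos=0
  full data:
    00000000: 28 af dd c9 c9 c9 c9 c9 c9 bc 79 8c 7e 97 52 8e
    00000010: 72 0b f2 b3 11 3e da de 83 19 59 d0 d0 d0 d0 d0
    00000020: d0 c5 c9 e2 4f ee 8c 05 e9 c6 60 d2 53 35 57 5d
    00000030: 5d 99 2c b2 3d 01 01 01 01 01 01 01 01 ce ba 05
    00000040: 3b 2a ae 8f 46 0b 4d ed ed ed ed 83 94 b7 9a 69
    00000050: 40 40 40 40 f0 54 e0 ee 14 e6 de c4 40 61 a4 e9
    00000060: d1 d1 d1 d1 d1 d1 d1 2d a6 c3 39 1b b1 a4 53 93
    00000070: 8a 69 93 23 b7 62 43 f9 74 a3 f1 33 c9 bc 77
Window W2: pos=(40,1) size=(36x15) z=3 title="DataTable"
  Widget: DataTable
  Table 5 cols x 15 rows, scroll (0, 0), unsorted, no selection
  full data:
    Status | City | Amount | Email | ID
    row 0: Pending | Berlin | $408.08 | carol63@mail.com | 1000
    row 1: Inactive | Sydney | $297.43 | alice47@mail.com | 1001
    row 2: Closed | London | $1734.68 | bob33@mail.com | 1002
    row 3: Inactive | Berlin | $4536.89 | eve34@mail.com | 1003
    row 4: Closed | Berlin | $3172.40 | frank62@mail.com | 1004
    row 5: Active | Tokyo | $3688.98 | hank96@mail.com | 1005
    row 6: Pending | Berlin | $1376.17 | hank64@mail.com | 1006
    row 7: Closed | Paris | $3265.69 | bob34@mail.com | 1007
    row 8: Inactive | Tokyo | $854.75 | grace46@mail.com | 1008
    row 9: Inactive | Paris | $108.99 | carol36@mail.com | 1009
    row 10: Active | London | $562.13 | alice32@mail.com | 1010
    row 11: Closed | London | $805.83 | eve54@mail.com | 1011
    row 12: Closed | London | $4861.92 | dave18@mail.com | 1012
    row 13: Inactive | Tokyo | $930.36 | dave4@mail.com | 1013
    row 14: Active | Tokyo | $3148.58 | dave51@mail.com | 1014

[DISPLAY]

                 ┃ DataTable                        
                 ┠──────────────────────────────────
                 ┃Status  │City  │Amount  │Email    
                 ┃────────┼──────┼────────┼─────────
━━━━━━━━━━━━━━━━━┃Pending │Berlin│$408.08 │carol63@m
xEditor          ┃Inactive│Sydney│$297.43 │alice47@m
─────────────────┃Closed  │London│$1734.68│bob33@mai
00000  28 af dd c┃Inactive│Berlin│$4536.89│eve34@mai
00010  72 0b f2 b┃Closed  │Berlin│$3172.40│frank62@m
00020  d0 c5 c9 e┃Active  │Tokyo │$3688.98│hank96@ma
00030  5d 99 2c b┃Pending │Berlin│$1376.17│hank64@ma
00040  3b 2a ae 8┃Closed  │Paris │$3265.69│bob34@mai
00050  40 40 40 4┃Inactive│Tokyo │$854.75 │grace46@m
00060  d1 d1 d1 d┗━━━━━━━━━━━━━━━━━━━━━━━━━━━━━━━━━━
00070  8a 69 93 2┃┃Dave Brown  │dave50@mail.com │NY┃


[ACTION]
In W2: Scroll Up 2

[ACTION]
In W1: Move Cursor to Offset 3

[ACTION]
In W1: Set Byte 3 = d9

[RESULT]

                 ┃ DataTable                        
                 ┠──────────────────────────────────
                 ┃Status  │City  │Amount  │Email    
                 ┃────────┼──────┼────────┼─────────
━━━━━━━━━━━━━━━━━┃Pending │Berlin│$408.08 │carol63@m
xEditor          ┃Inactive│Sydney│$297.43 │alice47@m
─────────────────┃Closed  │London│$1734.68│bob33@mai
00000  28 af dd D┃Inactive│Berlin│$4536.89│eve34@mai
00010  72 0b f2 b┃Closed  │Berlin│$3172.40│frank62@m
00020  d0 c5 c9 e┃Active  │Tokyo │$3688.98│hank96@ma
00030  5d 99 2c b┃Pending │Berlin│$1376.17│hank64@ma
00040  3b 2a ae 8┃Closed  │Paris │$3265.69│bob34@mai
00050  40 40 40 4┃Inactive│Tokyo │$854.75 │grace46@m
00060  d1 d1 d1 d┗━━━━━━━━━━━━━━━━━━━━━━━━━━━━━━━━━━
00070  8a 69 93 2┃┃Dave Brown  │dave50@mail.com │NY┃


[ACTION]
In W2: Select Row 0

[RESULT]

                 ┃ DataTable                        
                 ┠──────────────────────────────────
                 ┃Status  │City  │Amount  │Email    
                 ┃────────┼──────┼────────┼─────────
━━━━━━━━━━━━━━━━━┃>ending │Berlin│$408.08 │carol63@m
xEditor          ┃Inactive│Sydney│$297.43 │alice47@m
─────────────────┃Closed  │London│$1734.68│bob33@mai
00000  28 af dd D┃Inactive│Berlin│$4536.89│eve34@mai
00010  72 0b f2 b┃Closed  │Berlin│$3172.40│frank62@m
00020  d0 c5 c9 e┃Active  │Tokyo │$3688.98│hank96@ma
00030  5d 99 2c b┃Pending │Berlin│$1376.17│hank64@ma
00040  3b 2a ae 8┃Closed  │Paris │$3265.69│bob34@mai
00050  40 40 40 4┃Inactive│Tokyo │$854.75 │grace46@m
00060  d1 d1 d1 d┗━━━━━━━━━━━━━━━━━━━━━━━━━━━━━━━━━━
00070  8a 69 93 2┃┃Dave Brown  │dave50@mail.com │NY┃


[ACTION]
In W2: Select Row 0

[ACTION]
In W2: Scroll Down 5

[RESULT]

                 ┃ DataTable                        
                 ┠──────────────────────────────────
                 ┃Status  │City  │Amount  │Email    
                 ┃────────┼──────┼────────┼─────────
━━━━━━━━━━━━━━━━━┃Active  │Tokyo │$3688.98│hank96@ma
xEditor          ┃Pending │Berlin│$1376.17│hank64@ma
─────────────────┃Closed  │Paris │$3265.69│bob34@mai
00000  28 af dd D┃Inactive│Tokyo │$854.75 │grace46@m
00010  72 0b f2 b┃Inactive│Paris │$108.99 │carol36@m
00020  d0 c5 c9 e┃Active  │London│$562.13 │alice32@m
00030  5d 99 2c b┃Closed  │London│$805.83 │eve54@mai
00040  3b 2a ae 8┃Closed  │London│$4861.92│dave18@ma
00050  40 40 40 4┃Inactive│Tokyo │$930.36 │dave4@mai
00060  d1 d1 d1 d┗━━━━━━━━━━━━━━━━━━━━━━━━━━━━━━━━━━
00070  8a 69 93 2┃┃Dave Brown  │dave50@mail.com │NY┃


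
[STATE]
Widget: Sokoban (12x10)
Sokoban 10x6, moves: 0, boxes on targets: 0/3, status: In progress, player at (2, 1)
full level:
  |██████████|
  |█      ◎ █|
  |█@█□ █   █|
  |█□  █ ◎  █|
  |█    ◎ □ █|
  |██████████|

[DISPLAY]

██████████  
█      ◎ █  
█@█□ █   █  
█□  █ ◎  █  
█    ◎ □ █  
██████████  
Moves: 0  0/
            
            
            


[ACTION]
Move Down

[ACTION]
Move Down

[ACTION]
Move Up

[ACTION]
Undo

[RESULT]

██████████  
█      ◎ █  
█ █□ █   █  
█@  █ ◎  █  
█□   ◎ □ █  
██████████  
Moves: 1  0/
            
            
            


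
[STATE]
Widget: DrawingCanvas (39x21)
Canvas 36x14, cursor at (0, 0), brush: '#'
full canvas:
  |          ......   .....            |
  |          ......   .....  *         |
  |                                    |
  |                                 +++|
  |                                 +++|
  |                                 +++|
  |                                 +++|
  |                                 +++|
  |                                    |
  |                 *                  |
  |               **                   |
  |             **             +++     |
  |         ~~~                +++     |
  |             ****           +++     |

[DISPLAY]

+         ......   .....               
          ......   .....  *            
                                       
                                 +++   
                                 +++   
                                 +++   
                                 +++   
                                 +++   
                                       
                 *                     
               **                      
             **             +++        
         ~~~                +++        
             ****           +++        
                                       
                                       
                                       
                                       
                                       
                                       
                                       


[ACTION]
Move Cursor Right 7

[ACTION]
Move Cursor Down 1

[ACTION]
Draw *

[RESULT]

          ......   .....               
       *  ......   .....  *            
                                       
                                 +++   
                                 +++   
                                 +++   
                                 +++   
                                 +++   
                                       
                 *                     
               **                      
             **             +++        
         ~~~                +++        
             ****           +++        
                                       
                                       
                                       
                                       
                                       
                                       
                                       


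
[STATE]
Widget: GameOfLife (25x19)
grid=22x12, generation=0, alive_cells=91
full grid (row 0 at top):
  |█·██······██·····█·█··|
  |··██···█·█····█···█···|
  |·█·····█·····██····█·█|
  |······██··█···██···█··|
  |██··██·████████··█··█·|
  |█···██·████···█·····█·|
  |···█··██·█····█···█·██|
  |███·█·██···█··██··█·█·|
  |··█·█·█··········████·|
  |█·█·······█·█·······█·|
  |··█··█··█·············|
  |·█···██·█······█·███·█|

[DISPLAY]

Gen: 0                   
█·██······██·····█·█··   
··██···█·█····█···█···   
·█·····█·····██····█·█   
······██··█···██···█··   
██··██·████████··█··█·   
█···██·████···█·····█·   
···█··██·█····█···█·██   
███·█·██···█··██··█·█·   
··█·█·█··········████·   
█·█·······█·█·······█·   
··█··█··█·············   
·█···██·█······█·███·█   
                         
                         
                         
                         
                         
                         


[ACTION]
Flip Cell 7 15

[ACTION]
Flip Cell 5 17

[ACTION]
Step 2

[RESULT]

Gen: 2                   
··██·····█········█···   
·█·█·····█···██··█··█·   
·██······█···█···█····   
█·█···················   
····█······█·██·█···█·   
···██·······█·········   
█···█········█·█·██·██   
█······██·····█·█·····   
··█··███·········██·██   
··██·█··█·············   
····█··██········██·█·   
·····█·██·········█···   
                         
                         
                         
                         
                         
                         


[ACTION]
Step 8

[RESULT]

Gen: 10                  
···██····█············   
···██····█············   
·········█·······█····   
······················   
···█············█···█·   
···█·········██·····█·   
·█···········█·██·····   
██···█·········██·····   
█████·█·███······███··   
█████·█·███········█··   
█······█·██·········█·   
·████████·············   
                         
                         
                         
                         
                         
                         
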